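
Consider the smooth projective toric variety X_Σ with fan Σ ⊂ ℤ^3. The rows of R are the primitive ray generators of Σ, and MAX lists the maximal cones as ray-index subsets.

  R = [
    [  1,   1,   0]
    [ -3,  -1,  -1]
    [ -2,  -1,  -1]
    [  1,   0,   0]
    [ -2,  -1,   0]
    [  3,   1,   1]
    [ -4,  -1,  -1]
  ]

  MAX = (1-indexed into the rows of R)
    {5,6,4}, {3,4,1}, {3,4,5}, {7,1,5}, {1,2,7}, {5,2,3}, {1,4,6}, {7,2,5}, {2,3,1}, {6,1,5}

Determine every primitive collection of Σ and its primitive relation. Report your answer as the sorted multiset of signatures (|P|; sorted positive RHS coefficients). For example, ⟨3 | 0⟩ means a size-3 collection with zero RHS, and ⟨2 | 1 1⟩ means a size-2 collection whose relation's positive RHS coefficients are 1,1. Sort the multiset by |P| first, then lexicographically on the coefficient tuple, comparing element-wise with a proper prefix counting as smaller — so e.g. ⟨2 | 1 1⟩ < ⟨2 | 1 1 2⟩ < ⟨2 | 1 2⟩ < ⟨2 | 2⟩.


9 collections generate NE(X_Σ); each relation:

  P = {2,6}:  v_{2} + v_{6} = 0  ⇒ sig = ⟨2 | 0⟩
  P = {2,4}:  v_{2} + v_{4} = v_{3}  ⇒ sig = ⟨2 | 1⟩
  P = {3,6}:  v_{3} + v_{6} = v_{4}  ⇒ sig = ⟨2 | 1⟩
  P = {4,7}:  v_{4} + v_{7} = v_{2}  ⇒ sig = ⟨2 | 1⟩
  P = {6,7}:  v_{6} + v_{7} = v_{1} + v_{5}  ⇒ sig = ⟨2 | 1 1⟩
  P = {3,7}:  v_{3} + v_{7} = 2·v_{2}  ⇒ sig = ⟨2 | 2⟩
  P = {1,4,5}:  v_{1} + v_{4} + v_{5} = 0  ⇒ sig = ⟨3 | 0⟩
  P = {1,2,5}:  v_{1} + v_{2} + v_{5} = v_{7}  ⇒ sig = ⟨3 | 1⟩
  P = {1,3,5}:  v_{1} + v_{3} + v_{5} = v_{2}  ⇒ sig = ⟨3 | 1⟩

Sorted signature multiset PRS(X):
    |P|=2: 6 collections, coeffs (), (1), (1), (1), (1,1), (2)
    |P|=3: 3 collections, coeffs (), (1), (1)


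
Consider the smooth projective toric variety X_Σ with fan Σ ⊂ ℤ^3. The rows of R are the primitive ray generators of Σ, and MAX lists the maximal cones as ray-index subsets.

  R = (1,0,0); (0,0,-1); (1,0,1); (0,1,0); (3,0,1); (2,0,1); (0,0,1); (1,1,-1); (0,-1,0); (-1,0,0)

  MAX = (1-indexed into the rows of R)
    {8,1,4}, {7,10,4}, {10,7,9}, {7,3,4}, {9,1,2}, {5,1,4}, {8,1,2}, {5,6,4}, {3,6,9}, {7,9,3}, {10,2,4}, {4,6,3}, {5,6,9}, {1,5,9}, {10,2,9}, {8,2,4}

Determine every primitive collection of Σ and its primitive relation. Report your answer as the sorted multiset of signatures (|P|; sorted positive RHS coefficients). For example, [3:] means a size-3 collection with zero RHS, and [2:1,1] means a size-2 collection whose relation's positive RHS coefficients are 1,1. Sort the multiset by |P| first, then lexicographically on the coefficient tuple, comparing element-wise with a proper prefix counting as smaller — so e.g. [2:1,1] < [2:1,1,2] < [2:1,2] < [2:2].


Δ(Σ) — 10 vertices, 22 min non-faces:

  P = {1,10}:  v_{1} + v_{10} = 0  ⟹  sig = [2:]
  P = {2,7}:  v_{2} + v_{7} = 0  ⟹  sig = [2:]
  P = {4,9}:  v_{4} + v_{9} = 0  ⟹  sig = [2:]
  P = {1,3}:  v_{1} + v_{3} = v_{6}  ⟹  sig = [2:1]
  P = {1,6}:  v_{1} + v_{6} = v_{5}  ⟹  sig = [2:1]
  P = {1,7}:  v_{1} + v_{7} = v_{3}  ⟹  sig = [2:1]
  P = {2,3}:  v_{2} + v_{3} = v_{1}  ⟹  sig = [2:1]
  P = {3,10}:  v_{3} + v_{10} = v_{7}  ⟹  sig = [2:1]
  P = {5,10}:  v_{5} + v_{10} = v_{6}  ⟹  sig = [2:1]
  P = {6,10}:  v_{6} + v_{10} = v_{3}  ⟹  sig = [2:1]
  P = {5,7}:  v_{5} + v_{7} = v_{3} + v_{6}  ⟹  sig = [2:1,1]
  P = {7,8}:  v_{7} + v_{8} = v_{1} + v_{4}  ⟹  sig = [2:1,1]
  P = {8,9}:  v_{8} + v_{9} = v_{1} + v_{2}  ⟹  sig = [2:1,1]
  P = {8,10}:  v_{8} + v_{10} = v_{2} + v_{4}  ⟹  sig = [2:1,1]
  P = {3,8}:  v_{3} + v_{8} = 2·v_{1} + v_{4}  ⟹  sig = [2:1,2]
  P = {6,8}:  v_{6} + v_{8} = 3·v_{1} + v_{4}  ⟹  sig = [2:1,3]
  P = {5,8}:  v_{5} + v_{8} = 4·v_{1} + v_{4}  ⟹  sig = [2:1,4]
  P = {2,6}:  v_{2} + v_{6} = 2·v_{1}  ⟹  sig = [2:2]
  P = {3,5}:  v_{3} + v_{5} = 2·v_{6}  ⟹  sig = [2:2]
  P = {6,7}:  v_{6} + v_{7} = 2·v_{3}  ⟹  sig = [2:2]
  P = {2,5}:  v_{2} + v_{5} = 3·v_{1}  ⟹  sig = [2:3]
  P = {1,2,4}:  v_{1} + v_{2} + v_{4} = v_{8}  ⟹  sig = [3:1]

so the primitive-relation signature multiset is
    [2:]
    [2:]
    [2:]
    [2:1]
    [2:1]
    [2:1]
    [2:1]
    [2:1]
    [2:1]
    [2:1]
    [2:1,1]
    [2:1,1]
    [2:1,1]
    [2:1,1]
    [2:1,2]
    [2:1,3]
    [2:1,4]
    [2:2]
    [2:2]
    [2:2]
    [2:3]
    [3:1]


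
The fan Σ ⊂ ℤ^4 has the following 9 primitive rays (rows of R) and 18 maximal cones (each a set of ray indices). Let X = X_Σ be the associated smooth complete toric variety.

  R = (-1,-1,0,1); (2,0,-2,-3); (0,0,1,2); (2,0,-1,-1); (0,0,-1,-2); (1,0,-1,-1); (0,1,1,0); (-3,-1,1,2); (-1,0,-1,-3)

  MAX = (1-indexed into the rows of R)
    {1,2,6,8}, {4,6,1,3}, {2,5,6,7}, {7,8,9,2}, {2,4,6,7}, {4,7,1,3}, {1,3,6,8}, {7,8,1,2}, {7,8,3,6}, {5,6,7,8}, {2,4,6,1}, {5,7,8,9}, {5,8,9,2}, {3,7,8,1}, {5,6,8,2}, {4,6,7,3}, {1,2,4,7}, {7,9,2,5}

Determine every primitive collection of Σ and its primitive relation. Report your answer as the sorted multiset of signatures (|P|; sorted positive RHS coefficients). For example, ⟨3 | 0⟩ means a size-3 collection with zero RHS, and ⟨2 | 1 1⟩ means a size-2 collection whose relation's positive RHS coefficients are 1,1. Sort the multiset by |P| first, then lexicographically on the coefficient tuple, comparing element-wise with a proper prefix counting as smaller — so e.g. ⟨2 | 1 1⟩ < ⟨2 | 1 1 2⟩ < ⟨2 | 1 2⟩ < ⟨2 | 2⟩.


12 collections generate NE(X_Σ); each relation:

  P = {3,5}:  v_{3} + v_{5} = 0  so sig = ⟨2 | 0⟩
  P = {2,3}:  v_{2} + v_{3} = v_{4}  so sig = ⟨2 | 1⟩
  P = {4,5}:  v_{4} + v_{5} = v_{2}  so sig = ⟨2 | 1⟩
  P = {4,8}:  v_{4} + v_{8} = v_{1}  so sig = ⟨2 | 1⟩
  P = {1,5}:  v_{1} + v_{5} = v_{2} + v_{8}  so sig = ⟨2 | 1 1⟩
  P = {3,9}:  v_{3} + v_{9} = v_{2} + v_{7} + v_{8}  so sig = ⟨2 | 1 1 1⟩
  P = {4,9}:  v_{4} + v_{9} = 2·v_{2} + v_{7} + v_{8}  so sig = ⟨2 | 1 1 2⟩
  P = {1,9}:  v_{1} + v_{9} = 2·v_{2} + v_{7} + 2·v_{8}  so sig = ⟨2 | 1 2 2⟩
  P = {6,9}:  v_{6} + v_{9} = 2·v_{5}  so sig = ⟨2 | 2⟩
  P = {1,6,7}:  v_{1} + v_{6} + v_{7} = 0  so sig = ⟨3 | 0⟩
  P = {2,5,7,8}:  v_{2} + v_{5} + v_{7} + v_{8} = v_{9}  so sig = ⟨4 | 1⟩
  P = {2,6,7,8}:  v_{2} + v_{6} + v_{7} + v_{8} = v_{5}  so sig = ⟨4 | 1⟩

Hence PRS(X_Σ) =
{ ⟨2 | 0⟩,  ⟨2 | 1⟩ ×3,  ⟨2 | 1 1⟩,  ⟨2 | 1 1 1⟩,  ⟨2 | 1 1 2⟩,  ⟨2 | 1 2 2⟩,  ⟨2 | 2⟩,  ⟨3 | 0⟩,  ⟨4 | 1⟩ ×2 }


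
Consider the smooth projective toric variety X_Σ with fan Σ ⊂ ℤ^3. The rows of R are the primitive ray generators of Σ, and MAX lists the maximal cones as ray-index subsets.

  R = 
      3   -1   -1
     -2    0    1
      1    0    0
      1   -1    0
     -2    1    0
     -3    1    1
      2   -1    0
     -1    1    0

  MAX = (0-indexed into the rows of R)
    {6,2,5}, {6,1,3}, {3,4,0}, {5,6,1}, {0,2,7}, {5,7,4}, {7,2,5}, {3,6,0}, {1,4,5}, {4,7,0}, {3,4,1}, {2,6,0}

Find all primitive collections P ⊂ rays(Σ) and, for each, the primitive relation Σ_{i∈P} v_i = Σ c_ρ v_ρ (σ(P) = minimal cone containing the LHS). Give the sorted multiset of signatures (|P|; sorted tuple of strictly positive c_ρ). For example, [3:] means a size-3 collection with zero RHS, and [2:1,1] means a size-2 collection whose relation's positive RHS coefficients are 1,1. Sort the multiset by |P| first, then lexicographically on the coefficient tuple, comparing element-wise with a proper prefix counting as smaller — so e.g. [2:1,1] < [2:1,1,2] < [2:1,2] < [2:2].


Primitive collections (10):

  P = {0,5}:  v_{0} + v_{5} = 0  so sig = [2:]
  P = {3,7}:  v_{3} + v_{7} = 0  so sig = [2:]
  P = {4,6}:  v_{4} + v_{6} = 0  so sig = [2:]
  P = {0,1}:  v_{0} + v_{1} = v_{3}  so sig = [2:1]
  P = {1,7}:  v_{1} + v_{7} = v_{5}  so sig = [2:1]
  P = {2,3}:  v_{2} + v_{3} = v_{6}  so sig = [2:1]
  P = {2,4}:  v_{2} + v_{4} = v_{7}  so sig = [2:1]
  P = {3,5}:  v_{3} + v_{5} = v_{1}  so sig = [2:1]
  P = {6,7}:  v_{6} + v_{7} = v_{2}  so sig = [2:1]
  P = {1,2}:  v_{1} + v_{2} = v_{5} + v_{6}  so sig = [2:1,1]

Signatures (|P|; sorted positive RHS coefficients), sorted:
    [2:]
    [2:]
    [2:]
    [2:1]
    [2:1]
    [2:1]
    [2:1]
    [2:1]
    [2:1]
    [2:1,1]


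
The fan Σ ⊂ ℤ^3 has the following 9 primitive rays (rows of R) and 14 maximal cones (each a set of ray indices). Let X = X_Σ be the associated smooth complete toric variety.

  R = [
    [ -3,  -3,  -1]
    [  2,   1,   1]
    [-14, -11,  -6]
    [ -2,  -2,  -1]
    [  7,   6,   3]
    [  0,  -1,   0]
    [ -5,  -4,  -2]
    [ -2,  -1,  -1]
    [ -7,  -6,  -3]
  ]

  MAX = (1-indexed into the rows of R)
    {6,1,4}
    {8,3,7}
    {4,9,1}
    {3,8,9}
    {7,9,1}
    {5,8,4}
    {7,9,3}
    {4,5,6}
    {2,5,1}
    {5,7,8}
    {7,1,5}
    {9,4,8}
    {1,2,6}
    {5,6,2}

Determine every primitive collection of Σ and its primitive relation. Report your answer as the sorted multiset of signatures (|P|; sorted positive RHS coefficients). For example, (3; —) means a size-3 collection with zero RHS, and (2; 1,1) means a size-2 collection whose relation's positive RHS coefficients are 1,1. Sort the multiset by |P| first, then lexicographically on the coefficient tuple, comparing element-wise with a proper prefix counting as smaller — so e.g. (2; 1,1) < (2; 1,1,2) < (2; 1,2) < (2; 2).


18 minimal non-faces of Δ(Σ) (on 9 rays):

  • {2,8}:  v_{2} + v_{8} = 0  ⟹  sig = (2; —)
  • {5,9}:  v_{5} + v_{9} = 0  ⟹  sig = (2; —)
  • {1,8}:  v_{1} + v_{8} = v_{7}  ⟹  sig = (2; 1)
  • {2,4}:  v_{2} + v_{4} = v_{6}  ⟹  sig = (2; 1)
  • {2,7}:  v_{2} + v_{7} = v_{1}  ⟹  sig = (2; 1)
  • {4,7}:  v_{4} + v_{7} = v_{9}  ⟹  sig = (2; 1)
  • {6,8}:  v_{6} + v_{8} = v_{4}  ⟹  sig = (2; 1)
  • {2,3}:  v_{2} + v_{3} = v_{7} + v_{9}  ⟹  sig = (2; 1,1)
  • {2,9}:  v_{2} + v_{9} = v_{1} + v_{4}  ⟹  sig = (2; 1,1)
  • {3,5}:  v_{3} + v_{5} = v_{7} + v_{8}  ⟹  sig = (2; 1,1)
  • {6,7}:  v_{6} + v_{7} = v_{1} + v_{4}  ⟹  sig = (2; 1,1)
  • {1,3}:  v_{1} + v_{3} = 2·v_{7} + v_{9}  ⟹  sig = (2; 1,2)
  • {3,4}:  v_{3} + v_{4} = v_{8} + 2·v_{9}  ⟹  sig = (2; 1,2)
  • {6,9}:  v_{6} + v_{9} = v_{1} + 2·v_{4}  ⟹  sig = (2; 1,2)
  • {3,6}:  v_{3} + v_{6} = 2·v_{9}  ⟹  sig = (2; 2)
  • {1,4,5}:  v_{1} + v_{4} + v_{5} = v_{2}  ⟹  sig = (3; 1)
  • {7,8,9}:  v_{7} + v_{8} + v_{9} = v_{3}  ⟹  sig = (3; 1)
  • {1,5,6}:  v_{1} + v_{5} + v_{6} = 2·v_{2}  ⟹  sig = (3; 2)

Hence PRS(X_Σ) =
{ (2; —) ×2,  (2; 1) ×5,  (2; 1,1) ×4,  (2; 1,2) ×3,  (2; 2),  (3; 1) ×2,  (3; 2) }


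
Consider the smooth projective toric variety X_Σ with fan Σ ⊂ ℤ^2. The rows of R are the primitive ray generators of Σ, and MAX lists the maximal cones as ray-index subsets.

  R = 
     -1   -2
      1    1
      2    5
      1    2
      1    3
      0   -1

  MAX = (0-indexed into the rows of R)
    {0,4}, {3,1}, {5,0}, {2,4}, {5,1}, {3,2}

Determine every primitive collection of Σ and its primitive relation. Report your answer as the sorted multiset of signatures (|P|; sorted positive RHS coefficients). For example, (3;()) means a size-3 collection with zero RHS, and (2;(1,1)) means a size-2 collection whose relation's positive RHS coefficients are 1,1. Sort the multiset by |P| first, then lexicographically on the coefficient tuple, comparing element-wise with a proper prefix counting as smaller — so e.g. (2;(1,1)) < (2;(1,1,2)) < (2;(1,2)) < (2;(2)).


Primitive collections (9):

  P = {0,3}:  v_{0} + v_{3} = 0  ⇒ sig = (2;())
  P = {0,1}:  v_{0} + v_{1} = v_{5}  ⇒ sig = (2;(1))
  P = {0,2}:  v_{0} + v_{2} = v_{4}  ⇒ sig = (2;(1))
  P = {3,4}:  v_{3} + v_{4} = v_{2}  ⇒ sig = (2;(1))
  P = {3,5}:  v_{3} + v_{5} = v_{1}  ⇒ sig = (2;(1))
  P = {4,5}:  v_{4} + v_{5} = v_{3}  ⇒ sig = (2;(1))
  P = {1,4}:  v_{1} + v_{4} = 2·v_{3}  ⇒ sig = (2;(2))
  P = {2,5}:  v_{2} + v_{5} = 2·v_{3}  ⇒ sig = (2;(2))
  P = {1,2}:  v_{1} + v_{2} = 3·v_{3}  ⇒ sig = (2;(3))

Signatures (|P|; sorted positive RHS coefficients), sorted:
    (2;())
    (2;(1))
    (2;(1))
    (2;(1))
    (2;(1))
    (2;(1))
    (2;(2))
    (2;(2))
    (2;(3))


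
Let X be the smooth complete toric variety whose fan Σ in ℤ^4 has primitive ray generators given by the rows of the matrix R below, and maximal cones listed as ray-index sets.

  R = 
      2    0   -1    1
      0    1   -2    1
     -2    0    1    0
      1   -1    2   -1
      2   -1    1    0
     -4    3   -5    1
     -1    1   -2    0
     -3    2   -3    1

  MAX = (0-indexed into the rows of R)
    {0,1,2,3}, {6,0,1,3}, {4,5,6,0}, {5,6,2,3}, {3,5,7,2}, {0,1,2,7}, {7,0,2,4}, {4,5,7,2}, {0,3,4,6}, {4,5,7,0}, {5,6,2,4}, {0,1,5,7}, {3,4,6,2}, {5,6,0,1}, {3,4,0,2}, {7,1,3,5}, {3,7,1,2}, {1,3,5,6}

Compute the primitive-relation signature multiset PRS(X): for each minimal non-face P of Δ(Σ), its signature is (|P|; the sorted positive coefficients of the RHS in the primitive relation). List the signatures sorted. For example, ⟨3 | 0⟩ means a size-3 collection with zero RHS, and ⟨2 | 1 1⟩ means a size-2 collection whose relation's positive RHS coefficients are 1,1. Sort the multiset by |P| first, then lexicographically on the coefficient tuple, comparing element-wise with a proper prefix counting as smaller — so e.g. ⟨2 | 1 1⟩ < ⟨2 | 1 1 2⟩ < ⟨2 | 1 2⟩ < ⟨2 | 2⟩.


Σ has 10 primitive collections:

  • {1,4}:  v_{1} + v_{4} = v_{0}  so sig = ⟨2 | 1⟩
  • {6,7}:  v_{6} + v_{7} = v_{5}  so sig = ⟨2 | 1⟩
  • {3,4,7}:  v_{3} + v_{4} + v_{7} = 0  so sig = ⟨3 | 0⟩
  • {0,3,7}:  v_{0} + v_{3} + v_{7} = v_{1}  so sig = ⟨3 | 1⟩
  • {1,2,6}:  v_{1} + v_{2} + v_{6} = v_{7}  so sig = ⟨3 | 1⟩
  • {3,4,5}:  v_{3} + v_{4} + v_{5} = v_{6}  so sig = ⟨3 | 1⟩
  • {0,2,6}:  v_{0} + v_{2} + v_{6} = v_{4} + v_{7}  so sig = ⟨3 | 1 1⟩
  • {0,3,5}:  v_{0} + v_{3} + v_{5} = v_{1} + v_{6}  so sig = ⟨3 | 1 1⟩
  • {0,2,5}:  v_{0} + v_{2} + v_{5} = v_{4} + 2·v_{7}  so sig = ⟨3 | 1 2⟩
  • {1,2,5}:  v_{1} + v_{2} + v_{5} = 2·v_{7}  so sig = ⟨3 | 2⟩

Sorted signature multiset PRS(X):
    |P|=2: 2 collections, coeffs (1), (1)
    |P|=3: 8 collections, coeffs (), (1), (1), (1), (1,1), (1,1), (1,2), (2)


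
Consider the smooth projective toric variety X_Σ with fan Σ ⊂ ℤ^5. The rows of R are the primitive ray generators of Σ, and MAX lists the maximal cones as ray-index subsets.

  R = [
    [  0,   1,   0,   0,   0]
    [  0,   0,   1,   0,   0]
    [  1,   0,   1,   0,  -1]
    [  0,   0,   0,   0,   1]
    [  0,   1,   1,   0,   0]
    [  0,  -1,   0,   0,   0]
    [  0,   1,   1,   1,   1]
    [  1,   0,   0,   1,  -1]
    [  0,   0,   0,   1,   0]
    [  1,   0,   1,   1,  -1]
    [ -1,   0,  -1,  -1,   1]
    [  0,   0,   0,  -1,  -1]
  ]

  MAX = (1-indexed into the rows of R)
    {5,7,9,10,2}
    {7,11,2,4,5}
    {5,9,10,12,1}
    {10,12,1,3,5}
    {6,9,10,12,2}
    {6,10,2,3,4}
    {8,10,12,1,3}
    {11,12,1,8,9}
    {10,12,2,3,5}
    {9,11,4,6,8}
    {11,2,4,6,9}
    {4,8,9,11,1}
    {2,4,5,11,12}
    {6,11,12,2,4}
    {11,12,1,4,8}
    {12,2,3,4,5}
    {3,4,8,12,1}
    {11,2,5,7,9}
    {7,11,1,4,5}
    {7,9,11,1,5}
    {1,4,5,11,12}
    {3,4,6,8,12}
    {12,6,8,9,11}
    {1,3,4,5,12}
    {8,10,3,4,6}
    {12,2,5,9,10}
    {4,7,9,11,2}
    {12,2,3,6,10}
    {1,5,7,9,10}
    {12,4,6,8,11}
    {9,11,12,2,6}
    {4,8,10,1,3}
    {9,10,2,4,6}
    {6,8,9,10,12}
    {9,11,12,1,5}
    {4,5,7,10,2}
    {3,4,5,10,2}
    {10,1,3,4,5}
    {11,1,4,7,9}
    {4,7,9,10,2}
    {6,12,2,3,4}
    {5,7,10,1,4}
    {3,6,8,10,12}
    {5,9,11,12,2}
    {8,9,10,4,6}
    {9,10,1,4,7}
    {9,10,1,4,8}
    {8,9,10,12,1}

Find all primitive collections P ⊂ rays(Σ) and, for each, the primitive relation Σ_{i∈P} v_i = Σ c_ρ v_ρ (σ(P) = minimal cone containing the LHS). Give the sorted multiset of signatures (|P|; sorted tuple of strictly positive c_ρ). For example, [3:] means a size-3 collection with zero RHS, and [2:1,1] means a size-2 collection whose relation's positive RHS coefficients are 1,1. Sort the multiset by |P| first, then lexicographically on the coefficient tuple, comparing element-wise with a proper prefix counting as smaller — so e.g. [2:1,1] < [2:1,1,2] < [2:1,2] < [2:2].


Primitive collections (15):

  {1,6}:  v_{1} + v_{6} = 0 ; sig = [2:]
  {10,11}:  v_{10} + v_{11} = 0 ; sig = [2:]
  {1,2}:  v_{1} + v_{2} = v_{5} ; sig = [2:1]
  {2,8}:  v_{2} + v_{8} = v_{10} ; sig = [2:1]
  {3,9}:  v_{3} + v_{9} = v_{10} ; sig = [2:1]
  {5,6}:  v_{5} + v_{6} = v_{2} ; sig = [2:1]
  {7,12}:  v_{7} + v_{12} = v_{5} ; sig = [2:1]
  {3,11}:  v_{3} + v_{11} = v_{4} + v_{12} ; sig = [2:1,1]
  {5,8}:  v_{5} + v_{8} = v_{1} + v_{10} ; sig = [2:1,1]
  {3,7}:  v_{3} + v_{7} = v_{4} + v_{5} + v_{10} ; sig = [2:1,1,1]
  {6,7}:  v_{6} + v_{7} = v_{2} + v_{4} + v_{9} ; sig = [2:1,1,1]
  {7,8}:  v_{7} + v_{8} = v_{1} + v_{4} + v_{9} + v_{10} ; sig = [2:1,1,1,1]
  {4,9,12}:  v_{4} + v_{9} + v_{12} = 0 ; sig = [3:]
  {4,5,9}:  v_{4} + v_{5} + v_{9} = v_{7} ; sig = [3:1]
  {4,10,12}:  v_{4} + v_{10} + v_{12} = v_{3} ; sig = [3:1]

Hence PRS(X_Σ) =
{ [2:] ×2,  [2:1] ×5,  [2:1,1] ×2,  [2:1,1,1] ×2,  [2:1,1,1,1],  [3:],  [3:1] ×2 }


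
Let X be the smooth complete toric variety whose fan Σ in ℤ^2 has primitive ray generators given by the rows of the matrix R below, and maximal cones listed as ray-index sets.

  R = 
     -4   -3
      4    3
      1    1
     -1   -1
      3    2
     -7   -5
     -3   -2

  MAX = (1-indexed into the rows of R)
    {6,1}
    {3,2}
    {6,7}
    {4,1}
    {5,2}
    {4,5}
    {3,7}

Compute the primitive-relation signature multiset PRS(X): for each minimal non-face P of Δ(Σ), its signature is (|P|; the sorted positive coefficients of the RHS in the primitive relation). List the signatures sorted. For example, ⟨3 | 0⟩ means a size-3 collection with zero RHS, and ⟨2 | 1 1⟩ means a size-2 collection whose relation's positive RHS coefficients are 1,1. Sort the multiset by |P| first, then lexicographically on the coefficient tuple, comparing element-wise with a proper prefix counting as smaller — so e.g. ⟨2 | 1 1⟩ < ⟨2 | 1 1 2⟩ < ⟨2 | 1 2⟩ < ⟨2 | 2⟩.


14 collections generate NE(X_Σ); each relation:

  • {1,2}:  v_{1} + v_{2} = 0  ⟹  sig = ⟨2 | 0⟩
  • {3,4}:  v_{3} + v_{4} = 0  ⟹  sig = ⟨2 | 0⟩
  • {5,7}:  v_{5} + v_{7} = 0  ⟹  sig = ⟨2 | 0⟩
  • {1,3}:  v_{1} + v_{3} = v_{7}  ⟹  sig = ⟨2 | 1⟩
  • {1,5}:  v_{1} + v_{5} = v_{4}  ⟹  sig = ⟨2 | 1⟩
  • {1,7}:  v_{1} + v_{7} = v_{6}  ⟹  sig = ⟨2 | 1⟩
  • {2,4}:  v_{2} + v_{4} = v_{5}  ⟹  sig = ⟨2 | 1⟩
  • {2,6}:  v_{2} + v_{6} = v_{7}  ⟹  sig = ⟨2 | 1⟩
  • {2,7}:  v_{2} + v_{7} = v_{3}  ⟹  sig = ⟨2 | 1⟩
  • {3,5}:  v_{3} + v_{5} = v_{2}  ⟹  sig = ⟨2 | 1⟩
  • {4,7}:  v_{4} + v_{7} = v_{1}  ⟹  sig = ⟨2 | 1⟩
  • {5,6}:  v_{5} + v_{6} = v_{1}  ⟹  sig = ⟨2 | 1⟩
  • {3,6}:  v_{3} + v_{6} = 2·v_{7}  ⟹  sig = ⟨2 | 2⟩
  • {4,6}:  v_{4} + v_{6} = 2·v_{1}  ⟹  sig = ⟨2 | 2⟩

Hence PRS(X_Σ) =
    ⟨2 | 0⟩
    ⟨2 | 0⟩
    ⟨2 | 0⟩
    ⟨2 | 1⟩
    ⟨2 | 1⟩
    ⟨2 | 1⟩
    ⟨2 | 1⟩
    ⟨2 | 1⟩
    ⟨2 | 1⟩
    ⟨2 | 1⟩
    ⟨2 | 1⟩
    ⟨2 | 1⟩
    ⟨2 | 2⟩
    ⟨2 | 2⟩


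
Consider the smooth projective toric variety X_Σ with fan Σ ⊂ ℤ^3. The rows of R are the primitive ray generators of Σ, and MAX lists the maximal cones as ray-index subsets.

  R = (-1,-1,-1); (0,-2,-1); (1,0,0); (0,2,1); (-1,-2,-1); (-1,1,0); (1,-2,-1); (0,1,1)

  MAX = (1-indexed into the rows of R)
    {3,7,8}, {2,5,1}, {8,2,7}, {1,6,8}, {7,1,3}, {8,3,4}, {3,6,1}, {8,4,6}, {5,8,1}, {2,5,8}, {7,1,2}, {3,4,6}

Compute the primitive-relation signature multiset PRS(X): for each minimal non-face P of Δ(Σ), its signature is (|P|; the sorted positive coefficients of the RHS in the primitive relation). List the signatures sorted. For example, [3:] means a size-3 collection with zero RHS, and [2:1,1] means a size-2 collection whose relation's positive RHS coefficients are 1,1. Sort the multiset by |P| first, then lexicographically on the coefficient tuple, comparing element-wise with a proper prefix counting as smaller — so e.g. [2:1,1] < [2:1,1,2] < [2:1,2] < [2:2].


Primitive collections (14):

  • {2,4}:  v_{2} + v_{4} = 0  →  sig = [2:]
  • {1,4}:  v_{1} + v_{4} = v_{6}  →  sig = [2:1]
  • {2,3}:  v_{2} + v_{3} = v_{7}  →  sig = [2:1]
  • {2,6}:  v_{2} + v_{6} = v_{1}  →  sig = [2:1]
  • {3,5}:  v_{3} + v_{5} = v_{2}  →  sig = [2:1]
  • {4,7}:  v_{4} + v_{7} = v_{3}  →  sig = [2:1]
  • {4,5}:  v_{4} + v_{5} = v_{1} + v_{8}  →  sig = [2:1,1]
  • {6,7}:  v_{6} + v_{7} = v_{1} + v_{3}  →  sig = [2:1,1]
  • {5,6}:  v_{5} + v_{6} = 2·v_{1} + v_{8}  →  sig = [2:1,2]
  • {5,7}:  v_{5} + v_{7} = 2·v_{2}  →  sig = [2:2]
  • {1,3,8}:  v_{1} + v_{3} + v_{8} = 0  →  sig = [3:]
  • {1,2,8}:  v_{1} + v_{2} + v_{8} = v_{5}  →  sig = [3:1]
  • {1,7,8}:  v_{1} + v_{7} + v_{8} = v_{2}  →  sig = [3:1]
  • {3,6,8}:  v_{3} + v_{6} + v_{8} = v_{4}  →  sig = [3:1]

Hence PRS(X_Σ) =
    [2:]
    [2:1]
    [2:1]
    [2:1]
    [2:1]
    [2:1]
    [2:1,1]
    [2:1,1]
    [2:1,2]
    [2:2]
    [3:]
    [3:1]
    [3:1]
    [3:1]


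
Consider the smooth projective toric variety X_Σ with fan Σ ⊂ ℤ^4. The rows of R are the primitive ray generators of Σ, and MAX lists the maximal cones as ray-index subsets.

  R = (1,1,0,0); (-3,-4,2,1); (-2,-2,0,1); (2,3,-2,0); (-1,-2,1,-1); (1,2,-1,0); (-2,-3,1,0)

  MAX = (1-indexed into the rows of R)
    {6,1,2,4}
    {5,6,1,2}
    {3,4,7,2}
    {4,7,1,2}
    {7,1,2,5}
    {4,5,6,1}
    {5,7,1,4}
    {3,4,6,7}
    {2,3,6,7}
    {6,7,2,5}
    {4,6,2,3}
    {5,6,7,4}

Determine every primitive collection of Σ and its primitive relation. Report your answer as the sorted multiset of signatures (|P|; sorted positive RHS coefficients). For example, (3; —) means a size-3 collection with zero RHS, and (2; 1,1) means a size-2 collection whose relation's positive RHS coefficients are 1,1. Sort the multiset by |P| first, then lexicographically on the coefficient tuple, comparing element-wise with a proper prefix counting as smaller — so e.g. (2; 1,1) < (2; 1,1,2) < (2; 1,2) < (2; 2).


|primitive collections| = 5. Relations:

  P={1,3}:  v_{1} + v_{3} = v_{2} + v_{4}  ⟹  sig = (2; 1,1)
  P={3,5}:  v_{3} + v_{5} = v_{6} + 2·v_{7}  ⟹  sig = (2; 1,2)
  P={1,6,7}:  v_{1} + v_{6} + v_{7} = 0  ⟹  sig = (3; —)
  P={2,4,5}:  v_{2} + v_{4} + v_{5} = v_{7}  ⟹  sig = (3; 1)
  P={2,4,6,7}:  v_{2} + v_{4} + v_{6} + v_{7} = v_{3}  ⟹  sig = (4; 1)

Signatures (|P|; sorted positive RHS coefficients), sorted:
[(2; 1,1), (2; 1,2), (3; —), (3; 1), (4; 1)]


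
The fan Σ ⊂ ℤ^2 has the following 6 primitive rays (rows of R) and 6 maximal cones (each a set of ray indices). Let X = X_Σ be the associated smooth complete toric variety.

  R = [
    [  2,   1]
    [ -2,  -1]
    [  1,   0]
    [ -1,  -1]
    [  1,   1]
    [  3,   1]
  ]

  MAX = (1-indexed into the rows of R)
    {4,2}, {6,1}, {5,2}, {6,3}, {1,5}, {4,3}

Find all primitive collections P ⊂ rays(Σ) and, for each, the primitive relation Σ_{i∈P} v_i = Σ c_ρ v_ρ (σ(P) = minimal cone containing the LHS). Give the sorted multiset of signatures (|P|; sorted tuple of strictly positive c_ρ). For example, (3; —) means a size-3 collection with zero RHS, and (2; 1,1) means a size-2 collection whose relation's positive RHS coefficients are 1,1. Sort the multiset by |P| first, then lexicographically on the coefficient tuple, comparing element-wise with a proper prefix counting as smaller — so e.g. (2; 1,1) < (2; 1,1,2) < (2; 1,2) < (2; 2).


Primitive collections (9):

  P = {1,2}:  v_{1} + v_{2} = 0  ⟹  sig = (2; —)
  P = {4,5}:  v_{4} + v_{5} = 0  ⟹  sig = (2; —)
  P = {1,3}:  v_{1} + v_{3} = v_{6}  ⟹  sig = (2; 1)
  P = {1,4}:  v_{1} + v_{4} = v_{3}  ⟹  sig = (2; 1)
  P = {2,3}:  v_{2} + v_{3} = v_{4}  ⟹  sig = (2; 1)
  P = {2,6}:  v_{2} + v_{6} = v_{3}  ⟹  sig = (2; 1)
  P = {3,5}:  v_{3} + v_{5} = v_{1}  ⟹  sig = (2; 1)
  P = {4,6}:  v_{4} + v_{6} = 2·v_{3}  ⟹  sig = (2; 2)
  P = {5,6}:  v_{5} + v_{6} = 2·v_{1}  ⟹  sig = (2; 2)

Hence PRS(X_Σ) =
[(2; —), (2; —), (2; 1), (2; 1), (2; 1), (2; 1), (2; 1), (2; 2), (2; 2)]


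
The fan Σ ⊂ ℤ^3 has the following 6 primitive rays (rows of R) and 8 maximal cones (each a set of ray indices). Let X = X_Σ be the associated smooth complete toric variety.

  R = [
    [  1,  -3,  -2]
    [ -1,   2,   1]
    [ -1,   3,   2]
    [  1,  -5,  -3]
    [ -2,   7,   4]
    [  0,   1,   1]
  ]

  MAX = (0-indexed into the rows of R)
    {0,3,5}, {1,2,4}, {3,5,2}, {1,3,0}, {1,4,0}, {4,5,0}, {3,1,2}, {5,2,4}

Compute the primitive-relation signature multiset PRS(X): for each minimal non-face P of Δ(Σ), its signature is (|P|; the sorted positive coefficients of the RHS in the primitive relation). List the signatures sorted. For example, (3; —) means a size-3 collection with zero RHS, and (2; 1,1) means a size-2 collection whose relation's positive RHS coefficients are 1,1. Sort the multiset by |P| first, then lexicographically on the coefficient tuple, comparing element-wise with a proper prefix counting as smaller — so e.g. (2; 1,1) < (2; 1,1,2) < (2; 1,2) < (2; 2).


Minimal non-faces — 3 found among 6 rays, 8 max cones:

  {0,2}:  v_{0} + v_{2} = 0  →  sig = (2; —)
  {1,5}:  v_{1} + v_{5} = v_{2}  →  sig = (2; 1)
  {3,4}:  v_{3} + v_{4} = v_{1}  →  sig = (2; 1)

Hence PRS(X_Σ) =
{ (2; —),  (2; 1) ×2 }


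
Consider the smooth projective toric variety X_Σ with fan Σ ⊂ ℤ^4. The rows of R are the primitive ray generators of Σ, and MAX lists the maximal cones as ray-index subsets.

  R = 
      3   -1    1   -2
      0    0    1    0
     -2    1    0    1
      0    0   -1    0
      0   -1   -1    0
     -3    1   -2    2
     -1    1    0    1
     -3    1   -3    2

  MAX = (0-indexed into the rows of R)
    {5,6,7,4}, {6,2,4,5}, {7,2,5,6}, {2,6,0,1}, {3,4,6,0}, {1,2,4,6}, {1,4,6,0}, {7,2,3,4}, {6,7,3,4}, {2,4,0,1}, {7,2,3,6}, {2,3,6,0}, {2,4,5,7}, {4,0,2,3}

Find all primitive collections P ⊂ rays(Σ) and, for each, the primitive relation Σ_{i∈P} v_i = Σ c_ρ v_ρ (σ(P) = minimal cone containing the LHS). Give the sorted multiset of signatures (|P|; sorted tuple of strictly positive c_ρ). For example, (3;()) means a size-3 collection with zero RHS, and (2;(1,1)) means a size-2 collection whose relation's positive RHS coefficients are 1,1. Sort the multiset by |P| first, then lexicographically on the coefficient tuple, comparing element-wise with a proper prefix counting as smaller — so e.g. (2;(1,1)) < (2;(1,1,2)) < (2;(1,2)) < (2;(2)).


Minimal non-faces — 9 found among 8 rays, 14 max cones:

  P={1,3}:  v_{1} + v_{3} = 0  →  sig = (2;())
  P={0,5}:  v_{0} + v_{5} = v_{3}  →  sig = (2;(1))
  P={1,7}:  v_{1} + v_{7} = v_{5}  →  sig = (2;(1))
  P={3,5}:  v_{3} + v_{5} = v_{7}  →  sig = (2;(1))
  P={1,5}:  v_{1} + v_{5} = v_{2} + v_{4} + v_{6}  →  sig = (2;(1,1,1))
  P={0,7}:  v_{0} + v_{7} = 2·v_{3}  →  sig = (2;(2))
  P={0,2,4,6}:  v_{0} + v_{2} + v_{4} + v_{6} = 0  →  sig = (4;())
  P={2,3,4,6}:  v_{2} + v_{3} + v_{4} + v_{6} = v_{5}  →  sig = (4;(1))
  P={2,4,6,7}:  v_{2} + v_{4} + v_{6} + v_{7} = 2·v_{5}  →  sig = (4;(2))

Sorted signature multiset PRS(X):
{ (2;()),  (2;(1)) ×3,  (2;(1,1,1)),  (2;(2)),  (4;()),  (4;(1)),  (4;(2)) }


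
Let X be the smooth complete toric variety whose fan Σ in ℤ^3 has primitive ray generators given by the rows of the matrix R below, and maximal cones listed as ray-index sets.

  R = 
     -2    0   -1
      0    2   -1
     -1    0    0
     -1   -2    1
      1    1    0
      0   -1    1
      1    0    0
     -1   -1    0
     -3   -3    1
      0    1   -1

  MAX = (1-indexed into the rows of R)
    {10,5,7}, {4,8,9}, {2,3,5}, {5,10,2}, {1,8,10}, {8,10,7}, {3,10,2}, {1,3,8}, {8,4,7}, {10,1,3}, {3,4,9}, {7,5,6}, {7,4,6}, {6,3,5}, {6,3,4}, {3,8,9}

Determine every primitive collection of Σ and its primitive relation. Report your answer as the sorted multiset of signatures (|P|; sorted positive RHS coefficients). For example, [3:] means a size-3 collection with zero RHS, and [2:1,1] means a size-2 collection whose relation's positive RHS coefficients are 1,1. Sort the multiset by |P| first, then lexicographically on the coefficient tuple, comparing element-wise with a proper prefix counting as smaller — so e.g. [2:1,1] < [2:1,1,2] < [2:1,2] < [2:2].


Σ has 24 primitive collections:

  P={3,7}:  v_{3} + v_{7} = 0  so sig = [2:]
  P={5,8}:  v_{5} + v_{8} = 0  so sig = [2:]
  P={6,10}:  v_{6} + v_{10} = 0  so sig = [2:]
  P={2,4}:  v_{2} + v_{4} = v_{3}  so sig = [2:1]
  P={4,5}:  v_{4} + v_{5} = v_{6}  so sig = [2:1]
  P={4,10}:  v_{4} + v_{10} = v_{8}  so sig = [2:1]
  P={6,8}:  v_{6} + v_{8} = v_{4}  so sig = [2:1]
  P={1,5}:  v_{1} + v_{5} = v_{3} + v_{10}  so sig = [2:1,1]
  P={1,6}:  v_{1} + v_{6} = v_{3} + v_{8}  so sig = [2:1,1]
  P={1,7}:  v_{1} + v_{7} = v_{8} + v_{10}  so sig = [2:1,1]
  P={2,6}:  v_{2} + v_{6} = v_{3} + v_{5}  so sig = [2:1,1]
  P={2,7}:  v_{2} + v_{7} = v_{5} + v_{10}  so sig = [2:1,1]
  P={2,8}:  v_{2} + v_{8} = v_{3} + v_{10}  so sig = [2:1,1]
  P={5,9}:  v_{5} + v_{9} = v_{3} + v_{4}  so sig = [2:1,1]
  P={7,9}:  v_{7} + v_{9} = v_{4} + v_{8}  so sig = [2:1,1]
  P={1,4}:  v_{1} + v_{4} = v_{3} + 2·v_{8}  so sig = [2:1,2]
  P={2,9}:  v_{2} + v_{9} = 2·v_{3} + v_{8}  so sig = [2:1,2]
  P={6,9}:  v_{6} + v_{9} = v_{3} + 2·v_{4}  so sig = [2:1,2]
  P={9,10}:  v_{9} + v_{10} = v_{3} + 2·v_{8}  so sig = [2:1,2]
  P={1,2}:  v_{1} + v_{2} = 2·v_{3} + 2·v_{10}  so sig = [2:2,2]
  P={1,9}:  v_{1} + v_{9} = 2·v_{3} + 3·v_{8}  so sig = [2:2,3]
  P={3,4,8}:  v_{3} + v_{4} + v_{8} = v_{9}  so sig = [3:1]
  P={3,5,10}:  v_{3} + v_{5} + v_{10} = v_{2}  so sig = [3:1]
  P={3,8,10}:  v_{3} + v_{8} + v_{10} = v_{1}  so sig = [3:1]

Sorted signature multiset PRS(X):
{ [2:] ×3,  [2:1] ×4,  [2:1,1] ×8,  [2:1,2] ×4,  [2:2,2],  [2:2,3],  [3:1] ×3 }


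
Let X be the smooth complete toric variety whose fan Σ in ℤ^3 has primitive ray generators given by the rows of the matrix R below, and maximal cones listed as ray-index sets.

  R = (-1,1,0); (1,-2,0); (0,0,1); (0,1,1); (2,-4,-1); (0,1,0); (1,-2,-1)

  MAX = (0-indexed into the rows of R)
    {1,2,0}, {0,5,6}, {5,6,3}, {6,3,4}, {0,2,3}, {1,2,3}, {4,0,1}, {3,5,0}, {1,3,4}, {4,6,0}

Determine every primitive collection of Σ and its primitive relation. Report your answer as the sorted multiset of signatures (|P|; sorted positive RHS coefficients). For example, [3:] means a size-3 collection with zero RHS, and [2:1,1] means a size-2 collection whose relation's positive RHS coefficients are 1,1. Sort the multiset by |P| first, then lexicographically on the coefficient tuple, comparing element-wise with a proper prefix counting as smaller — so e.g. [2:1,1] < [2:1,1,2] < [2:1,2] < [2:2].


9 minimal non-faces of Δ(Σ) (on 7 rays):

  • {1,6}:  v_{1} + v_{6} = v_{4}  ⇒ sig = [2:1]
  • {2,5}:  v_{2} + v_{5} = v_{3}  ⇒ sig = [2:1]
  • {2,6}:  v_{2} + v_{6} = v_{1}  ⇒ sig = [2:1]
  • {1,5}:  v_{1} + v_{5} = v_{3} + v_{6}  ⇒ sig = [2:1,1]
  • {4,5}:  v_{4} + v_{5} = v_{3} + 2·v_{6}  ⇒ sig = [2:1,2]
  • {2,4}:  v_{2} + v_{4} = 2·v_{1}  ⇒ sig = [2:2]
  • {0,3,6}:  v_{0} + v_{3} + v_{6} = 0  ⇒ sig = [3:]
  • {0,1,3}:  v_{0} + v_{1} + v_{3} = v_{2}  ⇒ sig = [3:1]
  • {0,3,4}:  v_{0} + v_{3} + v_{4} = v_{1}  ⇒ sig = [3:1]

Sorted signature multiset PRS(X):
[[2:1], [2:1], [2:1], [2:1,1], [2:1,2], [2:2], [3:], [3:1], [3:1]]


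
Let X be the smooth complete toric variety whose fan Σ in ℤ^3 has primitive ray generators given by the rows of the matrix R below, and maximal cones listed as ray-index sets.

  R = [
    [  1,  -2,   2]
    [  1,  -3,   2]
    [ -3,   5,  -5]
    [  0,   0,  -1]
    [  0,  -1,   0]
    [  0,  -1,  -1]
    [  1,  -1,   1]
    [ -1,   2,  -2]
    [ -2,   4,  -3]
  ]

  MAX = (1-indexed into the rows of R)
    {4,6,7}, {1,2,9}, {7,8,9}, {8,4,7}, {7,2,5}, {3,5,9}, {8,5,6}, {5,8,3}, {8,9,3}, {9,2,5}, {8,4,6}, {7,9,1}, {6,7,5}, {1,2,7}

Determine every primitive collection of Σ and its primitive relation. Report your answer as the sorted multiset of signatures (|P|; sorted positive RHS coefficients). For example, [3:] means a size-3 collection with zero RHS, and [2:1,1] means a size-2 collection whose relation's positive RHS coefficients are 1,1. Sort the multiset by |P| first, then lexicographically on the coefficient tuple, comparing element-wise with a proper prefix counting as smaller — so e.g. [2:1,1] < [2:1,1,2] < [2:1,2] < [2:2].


Δ(Σ) — 9 vertices, 20 min non-faces:

  {1,8}:  v_{1} + v_{8} = 0  ⇒ sig = [2:]
  {1,5}:  v_{1} + v_{5} = v_{2}  ⇒ sig = [2:1]
  {2,8}:  v_{2} + v_{8} = v_{5}  ⇒ sig = [2:1]
  {4,5}:  v_{4} + v_{5} = v_{6}  ⇒ sig = [2:1]
  {1,3}:  v_{1} + v_{3} = v_{5} + v_{9}  ⇒ sig = [2:1,1]
  {1,4}:  v_{1} + v_{4} = v_{5} + v_{7}  ⇒ sig = [2:1,1]
  {1,6}:  v_{1} + v_{6} = 2·v_{5} + v_{7}  ⇒ sig = [2:1,2]
  {2,3}:  v_{2} + v_{3} = 2·v_{5} + v_{9}  ⇒ sig = [2:1,2]
  {2,4}:  v_{2} + v_{4} = 2·v_{5} + v_{7}  ⇒ sig = [2:1,2]
  {6,9}:  v_{6} + v_{9} = v_{5} + 2·v_{8}  ⇒ sig = [2:1,2]
  {2,6}:  v_{2} + v_{6} = 3·v_{5} + v_{7}  ⇒ sig = [2:1,3]
  {3,4}:  v_{3} + v_{4} = v_{5} + 3·v_{8}  ⇒ sig = [2:1,3]
  {3,7}:  v_{3} + v_{7} = 2·v_{8}  ⇒ sig = [2:2]
  {4,9}:  v_{4} + v_{9} = 2·v_{8}  ⇒ sig = [2:2]
  {3,6}:  v_{3} + v_{6} = 2·v_{5} + 3·v_{8}  ⇒ sig = [2:2,3]
  {2,7,9}:  v_{2} + v_{7} + v_{9} = 0  ⇒ sig = [3:]
  {5,7,8}:  v_{5} + v_{7} + v_{8} = v_{4}  ⇒ sig = [3:1]
  {5,7,9}:  v_{5} + v_{7} + v_{9} = v_{8}  ⇒ sig = [3:1]
  {5,8,9}:  v_{5} + v_{8} + v_{9} = v_{3}  ⇒ sig = [3:1]
  {6,7,8}:  v_{6} + v_{7} + v_{8} = 2·v_{4}  ⇒ sig = [3:2]

Sorted signature multiset PRS(X):
{ [2:],  [2:1] ×3,  [2:1,1] ×2,  [2:1,2] ×4,  [2:1,3] ×2,  [2:2] ×2,  [2:2,3],  [3:],  [3:1] ×3,  [3:2] }


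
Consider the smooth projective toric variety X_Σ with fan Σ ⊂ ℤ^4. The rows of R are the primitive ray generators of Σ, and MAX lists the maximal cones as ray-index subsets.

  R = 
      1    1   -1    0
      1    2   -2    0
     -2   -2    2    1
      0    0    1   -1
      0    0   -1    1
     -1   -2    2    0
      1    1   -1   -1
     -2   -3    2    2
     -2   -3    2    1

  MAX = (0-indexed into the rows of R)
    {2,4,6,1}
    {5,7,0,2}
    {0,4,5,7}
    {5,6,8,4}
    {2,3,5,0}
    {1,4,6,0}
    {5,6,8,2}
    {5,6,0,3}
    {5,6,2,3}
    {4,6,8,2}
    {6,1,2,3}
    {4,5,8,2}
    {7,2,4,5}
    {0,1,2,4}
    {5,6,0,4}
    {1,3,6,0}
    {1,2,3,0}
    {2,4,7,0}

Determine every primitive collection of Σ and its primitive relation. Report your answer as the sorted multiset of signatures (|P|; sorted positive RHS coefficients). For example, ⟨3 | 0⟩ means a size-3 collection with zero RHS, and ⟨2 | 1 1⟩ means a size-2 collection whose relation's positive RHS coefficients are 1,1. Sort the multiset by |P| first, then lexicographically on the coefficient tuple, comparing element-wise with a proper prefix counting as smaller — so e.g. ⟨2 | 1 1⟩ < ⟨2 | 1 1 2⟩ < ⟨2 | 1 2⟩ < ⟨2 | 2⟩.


The 12 primitive collections of Σ (r=9, n=4):

  • {1,5}:  v_{1} + v_{5} = 0  so sig = ⟨2 | 0⟩
  • {3,4}:  v_{3} + v_{4} = 0  so sig = ⟨2 | 0⟩
  • {0,8}:  v_{0} + v_{8} = v_{4} + v_{5}  so sig = ⟨2 | 1 1⟩
  • {6,7}:  v_{6} + v_{7} = v_{4} + v_{5}  so sig = ⟨2 | 1 1⟩
  • {1,7}:  v_{1} + v_{7} = v_{0} + v_{2} + v_{4}  so sig = ⟨2 | 1 1 1⟩
  • {1,8}:  v_{1} + v_{8} = v_{2} + v_{4} + v_{6}  so sig = ⟨2 | 1 1 1⟩
  • {3,7}:  v_{3} + v_{7} = v_{0} + v_{2} + v_{5}  so sig = ⟨2 | 1 1 1⟩
  • {3,8}:  v_{3} + v_{8} = v_{2} + v_{5} + v_{6}  so sig = ⟨2 | 1 1 1⟩
  • {7,8}:  v_{7} + v_{8} = v_{2} + 2·v_{4} + 2·v_{5}  so sig = ⟨2 | 1 2 2⟩
  • {0,2,6}:  v_{0} + v_{2} + v_{6} = 0  so sig = ⟨3 | 0⟩
  • {0,2,4,5}:  v_{0} + v_{2} + v_{4} + v_{5} = v_{7}  so sig = ⟨4 | 1⟩
  • {2,4,5,6}:  v_{2} + v_{4} + v_{5} + v_{6} = v_{8}  so sig = ⟨4 | 1⟩

so the primitive-relation signature multiset is
    ⟨2 | 0⟩
    ⟨2 | 0⟩
    ⟨2 | 1 1⟩
    ⟨2 | 1 1⟩
    ⟨2 | 1 1 1⟩
    ⟨2 | 1 1 1⟩
    ⟨2 | 1 1 1⟩
    ⟨2 | 1 1 1⟩
    ⟨2 | 1 2 2⟩
    ⟨3 | 0⟩
    ⟨4 | 1⟩
    ⟨4 | 1⟩


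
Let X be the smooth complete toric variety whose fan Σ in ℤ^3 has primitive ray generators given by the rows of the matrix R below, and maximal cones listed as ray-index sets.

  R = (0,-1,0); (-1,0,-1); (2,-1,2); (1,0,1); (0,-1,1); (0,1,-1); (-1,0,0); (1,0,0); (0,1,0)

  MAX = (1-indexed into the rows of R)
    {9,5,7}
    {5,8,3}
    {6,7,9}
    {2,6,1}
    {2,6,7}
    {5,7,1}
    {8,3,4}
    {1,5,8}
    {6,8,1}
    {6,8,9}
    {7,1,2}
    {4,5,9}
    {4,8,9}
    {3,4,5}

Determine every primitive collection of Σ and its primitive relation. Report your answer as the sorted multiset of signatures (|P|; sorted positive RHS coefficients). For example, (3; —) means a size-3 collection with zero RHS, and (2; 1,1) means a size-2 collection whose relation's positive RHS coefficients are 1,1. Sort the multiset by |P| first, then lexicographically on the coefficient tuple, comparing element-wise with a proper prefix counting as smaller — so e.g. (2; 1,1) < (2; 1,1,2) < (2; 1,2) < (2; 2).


Primitive collections (18):

  {1,9}:  v_{1} + v_{9} = 0  so sig = (2; —)
  {2,4}:  v_{2} + v_{4} = 0  so sig = (2; —)
  {5,6}:  v_{5} + v_{6} = 0  so sig = (2; —)
  {7,8}:  v_{7} + v_{8} = 0  so sig = (2; —)
  {1,4}:  v_{1} + v_{4} = v_{5} + v_{8}  so sig = (2; 1,1)
  {2,3}:  v_{2} + v_{3} = v_{5} + v_{8}  so sig = (2; 1,1)
  {2,5}:  v_{2} + v_{5} = v_{1} + v_{7}  so sig = (2; 1,1)
  {2,8}:  v_{2} + v_{8} = v_{1} + v_{6}  so sig = (2; 1,1)
  {2,9}:  v_{2} + v_{9} = v_{6} + v_{7}  so sig = (2; 1,1)
  {3,6}:  v_{3} + v_{6} = v_{4} + v_{8}  so sig = (2; 1,1)
  {3,7}:  v_{3} + v_{7} = v_{4} + v_{5}  so sig = (2; 1,1)
  {4,6}:  v_{4} + v_{6} = v_{8} + v_{9}  so sig = (2; 1,1)
  {4,7}:  v_{4} + v_{7} = v_{5} + v_{9}  so sig = (2; 1,1)
  {3,9}:  v_{3} + v_{9} = 2·v_{4}  so sig = (2; 2)
  {1,3}:  v_{1} + v_{3} = 2·v_{5} + 2·v_{8}  so sig = (2; 2,2)
  {1,6,7}:  v_{1} + v_{6} + v_{7} = v_{2}  so sig = (3; 1)
  {4,5,8}:  v_{4} + v_{5} + v_{8} = v_{3}  so sig = (3; 1)
  {5,8,9}:  v_{5} + v_{8} + v_{9} = v_{4}  so sig = (3; 1)

Signatures (|P|; sorted positive RHS coefficients), sorted:
{ (2; —) ×4,  (2; 1,1) ×9,  (2; 2),  (2; 2,2),  (3; 1) ×3 }


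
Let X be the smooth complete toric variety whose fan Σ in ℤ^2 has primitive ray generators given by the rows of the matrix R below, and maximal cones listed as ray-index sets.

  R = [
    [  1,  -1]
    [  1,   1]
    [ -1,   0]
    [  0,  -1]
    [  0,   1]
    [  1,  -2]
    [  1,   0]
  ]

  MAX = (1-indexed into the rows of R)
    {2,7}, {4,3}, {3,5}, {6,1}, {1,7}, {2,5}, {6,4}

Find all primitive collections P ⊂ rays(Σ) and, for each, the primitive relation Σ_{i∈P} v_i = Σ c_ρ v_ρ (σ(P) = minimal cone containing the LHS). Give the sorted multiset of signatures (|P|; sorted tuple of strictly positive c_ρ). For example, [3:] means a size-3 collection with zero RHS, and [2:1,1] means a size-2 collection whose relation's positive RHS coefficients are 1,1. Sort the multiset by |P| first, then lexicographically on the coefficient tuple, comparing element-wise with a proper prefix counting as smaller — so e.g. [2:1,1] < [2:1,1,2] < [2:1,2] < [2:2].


Primitive collections (14):

  P = {3,7}:  v_{3} + v_{7} = 0 — sig = [2:]
  P = {4,5}:  v_{4} + v_{5} = 0 — sig = [2:]
  P = {1,3}:  v_{1} + v_{3} = v_{4} — sig = [2:1]
  P = {1,4}:  v_{1} + v_{4} = v_{6} — sig = [2:1]
  P = {1,5}:  v_{1} + v_{5} = v_{7} — sig = [2:1]
  P = {2,3}:  v_{2} + v_{3} = v_{5} — sig = [2:1]
  P = {2,4}:  v_{2} + v_{4} = v_{7} — sig = [2:1]
  P = {4,7}:  v_{4} + v_{7} = v_{1} — sig = [2:1]
  P = {5,6}:  v_{5} + v_{6} = v_{1} — sig = [2:1]
  P = {5,7}:  v_{5} + v_{7} = v_{2} — sig = [2:1]
  P = {2,6}:  v_{2} + v_{6} = v_{1} + v_{7} — sig = [2:1,1]
  P = {1,2}:  v_{1} + v_{2} = 2·v_{7} — sig = [2:2]
  P = {3,6}:  v_{3} + v_{6} = 2·v_{4} — sig = [2:2]
  P = {6,7}:  v_{6} + v_{7} = 2·v_{1} — sig = [2:2]

Sorted signature multiset PRS(X):
    |P|=2: 14 collections, coeffs (), (), (1), (1), (1), (1), (1), (1), (1), (1), (1,1), (2), (2), (2)
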